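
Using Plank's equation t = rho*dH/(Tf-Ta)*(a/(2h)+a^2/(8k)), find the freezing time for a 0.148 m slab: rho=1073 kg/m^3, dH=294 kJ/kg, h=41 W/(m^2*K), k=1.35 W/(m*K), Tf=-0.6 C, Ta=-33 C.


dT = -0.6 - (-33) = 32.4 K
term1 = a/(2h) = 0.148/(2*41) = 0.001804878049
term2 = a^2/(8k) = 0.148^2/(8*1.35) = 0.002028148148
t = rho*dH*1000/dT * (term1 + term2)
t = 1073*294*1000/32.4 * (0.001804878049 + 0.002028148148)
t = 37320 s

37320


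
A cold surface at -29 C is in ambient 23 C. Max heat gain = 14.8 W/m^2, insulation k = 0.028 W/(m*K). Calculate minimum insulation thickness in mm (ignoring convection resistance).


dT = 23 - (-29) = 52 K
thickness = k * dT / q_max * 1000
thickness = 0.028 * 52 / 14.8 * 1000
thickness = 98.4 mm

98.4


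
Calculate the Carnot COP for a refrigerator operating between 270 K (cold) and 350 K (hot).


dT = 350 - 270 = 80 K
COP_carnot = T_cold / dT = 270 / 80
COP_carnot = 3.375

3.375


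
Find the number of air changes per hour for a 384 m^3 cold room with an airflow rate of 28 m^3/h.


ACH = flow / volume
ACH = 28 / 384
ACH = 0.073

0.073


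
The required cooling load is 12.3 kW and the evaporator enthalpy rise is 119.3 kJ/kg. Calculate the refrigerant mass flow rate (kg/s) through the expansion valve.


m_dot = Q / dh
m_dot = 12.3 / 119.3
m_dot = 0.1031 kg/s

0.1031


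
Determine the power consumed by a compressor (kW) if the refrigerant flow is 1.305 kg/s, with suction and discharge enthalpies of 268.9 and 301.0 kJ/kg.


dh = 301.0 - 268.9 = 32.1 kJ/kg
W = m_dot * dh = 1.305 * 32.1 = 41.89 kW

41.89


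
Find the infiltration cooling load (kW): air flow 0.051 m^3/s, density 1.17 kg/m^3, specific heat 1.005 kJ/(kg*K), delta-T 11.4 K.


Q = V_dot * rho * cp * dT
Q = 0.051 * 1.17 * 1.005 * 11.4
Q = 0.684 kW

0.684


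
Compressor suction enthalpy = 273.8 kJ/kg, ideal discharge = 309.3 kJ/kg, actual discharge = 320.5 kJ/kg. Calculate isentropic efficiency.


dh_ideal = 309.3 - 273.8 = 35.5 kJ/kg
dh_actual = 320.5 - 273.8 = 46.7 kJ/kg
eta_s = dh_ideal / dh_actual = 35.5 / 46.7
eta_s = 0.7602

0.7602


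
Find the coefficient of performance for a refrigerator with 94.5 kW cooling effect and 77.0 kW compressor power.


COP = Q_evap / W
COP = 94.5 / 77.0
COP = 1.227

1.227


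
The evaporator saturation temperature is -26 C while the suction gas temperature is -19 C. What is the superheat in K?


Superheat = T_suction - T_evap
Superheat = -19 - (-26)
Superheat = 7 K

7


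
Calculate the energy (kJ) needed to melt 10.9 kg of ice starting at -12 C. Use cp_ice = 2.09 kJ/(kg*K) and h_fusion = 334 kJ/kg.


Sensible heat = cp * dT = 2.09 * 12 = 25.08 kJ/kg
Total per kg = 25.08 + 334 = 359.08 kJ/kg
Q = m * total = 10.9 * 359.08
Q = 3914.0 kJ

3914.0


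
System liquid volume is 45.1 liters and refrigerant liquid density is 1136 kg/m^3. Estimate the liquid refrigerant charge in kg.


Charge = V * rho / 1000
Charge = 45.1 * 1136 / 1000
Charge = 51.23 kg

51.23


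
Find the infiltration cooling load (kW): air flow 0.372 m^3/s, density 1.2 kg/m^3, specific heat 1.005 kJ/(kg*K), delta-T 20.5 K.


Q = V_dot * rho * cp * dT
Q = 0.372 * 1.2 * 1.005 * 20.5
Q = 9.197 kW

9.197


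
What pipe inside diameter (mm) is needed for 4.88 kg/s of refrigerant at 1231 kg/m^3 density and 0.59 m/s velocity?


A = m_dot / (rho * v) = 4.88 / (1231 * 0.59) = 0.006719079156 m^2
d = sqrt(4*A/pi) * 1000
d = 92.5 mm

92.5


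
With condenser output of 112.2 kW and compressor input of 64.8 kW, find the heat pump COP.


COP_hp = Q_cond / W
COP_hp = 112.2 / 64.8
COP_hp = 1.731

1.731


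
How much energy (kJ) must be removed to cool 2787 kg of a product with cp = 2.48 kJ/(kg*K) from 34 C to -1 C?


dT = 34 - (-1) = 35 K
Q = m * cp * dT = 2787 * 2.48 * 35
Q = 241912 kJ

241912


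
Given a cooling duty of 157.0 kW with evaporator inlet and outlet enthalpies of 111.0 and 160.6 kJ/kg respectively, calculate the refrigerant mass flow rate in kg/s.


dh = 160.6 - 111.0 = 49.6 kJ/kg
m_dot = Q / dh = 157.0 / 49.6 = 3.1653 kg/s

3.1653


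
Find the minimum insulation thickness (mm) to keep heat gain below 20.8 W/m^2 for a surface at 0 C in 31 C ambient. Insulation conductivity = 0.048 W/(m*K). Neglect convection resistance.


dT = 31 - (0) = 31 K
thickness = k * dT / q_max * 1000
thickness = 0.048 * 31 / 20.8 * 1000
thickness = 71.5 mm

71.5


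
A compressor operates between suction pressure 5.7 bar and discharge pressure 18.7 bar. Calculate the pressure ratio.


PR = P_high / P_low
PR = 18.7 / 5.7
PR = 3.281

3.281


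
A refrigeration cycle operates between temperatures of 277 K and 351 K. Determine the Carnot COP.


dT = 351 - 277 = 74 K
COP_carnot = T_cold / dT = 277 / 74
COP_carnot = 3.743

3.743


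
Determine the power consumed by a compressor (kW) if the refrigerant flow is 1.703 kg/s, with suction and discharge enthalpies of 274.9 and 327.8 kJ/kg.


dh = 327.8 - 274.9 = 52.9 kJ/kg
W = m_dot * dh = 1.703 * 52.9 = 90.09 kW

90.09


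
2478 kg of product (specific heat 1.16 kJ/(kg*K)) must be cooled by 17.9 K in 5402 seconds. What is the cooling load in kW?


Q = m * cp * dT / t
Q = 2478 * 1.16 * 17.9 / 5402
Q = 9.525 kW

9.525


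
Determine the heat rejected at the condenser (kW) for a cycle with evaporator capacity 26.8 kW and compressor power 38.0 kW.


Q_cond = Q_evap + W
Q_cond = 26.8 + 38.0
Q_cond = 64.8 kW

64.8


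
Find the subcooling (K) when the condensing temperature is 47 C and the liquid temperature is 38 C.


Subcooling = T_cond - T_liquid
Subcooling = 47 - 38
Subcooling = 9 K

9


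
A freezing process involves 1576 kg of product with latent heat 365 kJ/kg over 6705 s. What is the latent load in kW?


Q_lat = m * h_fg / t
Q_lat = 1576 * 365 / 6705
Q_lat = 85.79 kW

85.79


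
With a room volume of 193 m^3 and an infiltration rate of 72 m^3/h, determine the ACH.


ACH = flow / volume
ACH = 72 / 193
ACH = 0.373

0.373


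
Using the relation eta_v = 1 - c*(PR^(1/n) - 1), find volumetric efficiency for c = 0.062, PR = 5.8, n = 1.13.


PR^(1/n) = 5.8^(1/1.13) = 4.73805387
eta_v = 1 - 0.062 * (4.73805387 - 1)
eta_v = 0.7682

0.7682


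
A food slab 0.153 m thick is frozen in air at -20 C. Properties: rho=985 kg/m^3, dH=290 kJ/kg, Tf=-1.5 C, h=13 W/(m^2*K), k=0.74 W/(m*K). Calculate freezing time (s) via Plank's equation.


dT = -1.5 - (-20) = 18.5 K
term1 = a/(2h) = 0.153/(2*13) = 0.005884615385
term2 = a^2/(8k) = 0.153^2/(8*0.74) = 0.003954222973
t = rho*dH*1000/dT * (term1 + term2)
t = 985*290*1000/18.5 * (0.005884615385 + 0.003954222973)
t = 151917 s

151917


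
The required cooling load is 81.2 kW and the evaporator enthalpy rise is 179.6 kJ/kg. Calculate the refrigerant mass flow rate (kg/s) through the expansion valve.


m_dot = Q / dh
m_dot = 81.2 / 179.6
m_dot = 0.4521 kg/s

0.4521


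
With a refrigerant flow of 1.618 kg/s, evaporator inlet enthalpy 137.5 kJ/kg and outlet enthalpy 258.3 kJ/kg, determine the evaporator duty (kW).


dh = 258.3 - 137.5 = 120.8 kJ/kg
Q_evap = m_dot * dh = 1.618 * 120.8
Q_evap = 195.45 kW

195.45


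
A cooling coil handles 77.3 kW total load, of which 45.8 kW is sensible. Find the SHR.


SHR = Q_sensible / Q_total
SHR = 45.8 / 77.3
SHR = 0.592

0.592


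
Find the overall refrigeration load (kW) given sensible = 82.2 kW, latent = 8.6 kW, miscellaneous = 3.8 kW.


Q_total = Q_s + Q_l + Q_misc
Q_total = 82.2 + 8.6 + 3.8
Q_total = 94.6 kW

94.6


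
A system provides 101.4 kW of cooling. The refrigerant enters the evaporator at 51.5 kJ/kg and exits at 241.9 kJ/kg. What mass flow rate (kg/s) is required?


dh = 241.9 - 51.5 = 190.4 kJ/kg
m_dot = Q / dh = 101.4 / 190.4 = 0.5326 kg/s

0.5326


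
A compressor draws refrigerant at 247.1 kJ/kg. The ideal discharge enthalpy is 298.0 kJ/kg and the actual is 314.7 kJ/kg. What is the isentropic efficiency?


dh_ideal = 298.0 - 247.1 = 50.9 kJ/kg
dh_actual = 314.7 - 247.1 = 67.6 kJ/kg
eta_s = dh_ideal / dh_actual = 50.9 / 67.6
eta_s = 0.753

0.753


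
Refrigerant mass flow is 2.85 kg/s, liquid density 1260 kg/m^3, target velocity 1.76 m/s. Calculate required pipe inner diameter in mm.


A = m_dot / (rho * v) = 2.85 / (1260 * 1.76) = 0.00128517316 m^2
d = sqrt(4*A/pi) * 1000
d = 40.5 mm

40.5


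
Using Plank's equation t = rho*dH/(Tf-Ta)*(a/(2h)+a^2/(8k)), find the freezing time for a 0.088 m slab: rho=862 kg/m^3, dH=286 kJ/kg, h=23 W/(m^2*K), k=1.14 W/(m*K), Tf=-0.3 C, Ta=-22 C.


dT = -0.3 - (-22) = 21.7 K
term1 = a/(2h) = 0.088/(2*23) = 0.001913043478
term2 = a^2/(8k) = 0.088^2/(8*1.14) = 0.000849122807
t = rho*dH*1000/dT * (term1 + term2)
t = 862*286*1000/21.7 * (0.001913043478 + 0.000849122807)
t = 31381 s

31381


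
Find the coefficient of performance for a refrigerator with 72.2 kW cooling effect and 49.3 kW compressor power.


COP = Q_evap / W
COP = 72.2 / 49.3
COP = 1.465

1.465


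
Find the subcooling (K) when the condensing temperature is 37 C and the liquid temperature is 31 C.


Subcooling = T_cond - T_liquid
Subcooling = 37 - 31
Subcooling = 6 K

6


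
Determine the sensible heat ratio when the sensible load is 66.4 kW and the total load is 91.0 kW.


SHR = Q_sensible / Q_total
SHR = 66.4 / 91.0
SHR = 0.73

0.73


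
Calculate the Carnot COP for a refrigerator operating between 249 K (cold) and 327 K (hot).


dT = 327 - 249 = 78 K
COP_carnot = T_cold / dT = 249 / 78
COP_carnot = 3.192

3.192


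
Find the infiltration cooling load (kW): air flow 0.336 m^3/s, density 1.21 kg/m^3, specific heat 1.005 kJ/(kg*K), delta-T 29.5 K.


Q = V_dot * rho * cp * dT
Q = 0.336 * 1.21 * 1.005 * 29.5
Q = 12.053 kW

12.053


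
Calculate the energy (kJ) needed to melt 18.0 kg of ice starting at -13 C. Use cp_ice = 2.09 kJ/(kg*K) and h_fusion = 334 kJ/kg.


Sensible heat = cp * dT = 2.09 * 13 = 27.17 kJ/kg
Total per kg = 27.17 + 334 = 361.17 kJ/kg
Q = m * total = 18.0 * 361.17
Q = 6501.1 kJ

6501.1


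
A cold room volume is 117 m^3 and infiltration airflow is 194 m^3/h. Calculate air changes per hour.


ACH = flow / volume
ACH = 194 / 117
ACH = 1.658

1.658


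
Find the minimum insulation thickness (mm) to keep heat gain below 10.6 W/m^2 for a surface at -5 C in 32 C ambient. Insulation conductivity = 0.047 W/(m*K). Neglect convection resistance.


dT = 32 - (-5) = 37 K
thickness = k * dT / q_max * 1000
thickness = 0.047 * 37 / 10.6 * 1000
thickness = 164.1 mm

164.1


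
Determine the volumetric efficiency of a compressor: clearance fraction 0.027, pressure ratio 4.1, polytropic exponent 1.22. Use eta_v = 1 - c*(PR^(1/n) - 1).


PR^(1/n) = 4.1^(1/1.22) = 3.17893648
eta_v = 1 - 0.027 * (3.17893648 - 1)
eta_v = 0.9412

0.9412


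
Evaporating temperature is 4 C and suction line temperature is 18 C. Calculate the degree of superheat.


Superheat = T_suction - T_evap
Superheat = 18 - (4)
Superheat = 14 K

14


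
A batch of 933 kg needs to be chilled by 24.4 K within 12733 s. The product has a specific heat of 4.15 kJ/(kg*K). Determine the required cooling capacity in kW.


Q = m * cp * dT / t
Q = 933 * 4.15 * 24.4 / 12733
Q = 7.42 kW

7.42


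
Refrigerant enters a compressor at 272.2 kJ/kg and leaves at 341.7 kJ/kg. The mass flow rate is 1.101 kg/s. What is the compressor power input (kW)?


dh = 341.7 - 272.2 = 69.5 kJ/kg
W = m_dot * dh = 1.101 * 69.5 = 76.52 kW

76.52


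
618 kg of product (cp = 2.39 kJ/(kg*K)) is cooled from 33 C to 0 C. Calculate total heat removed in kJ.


dT = 33 - (0) = 33 K
Q = m * cp * dT = 618 * 2.39 * 33
Q = 48742 kJ

48742


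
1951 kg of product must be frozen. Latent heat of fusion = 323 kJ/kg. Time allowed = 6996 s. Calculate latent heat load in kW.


Q_lat = m * h_fg / t
Q_lat = 1951 * 323 / 6996
Q_lat = 90.08 kW

90.08


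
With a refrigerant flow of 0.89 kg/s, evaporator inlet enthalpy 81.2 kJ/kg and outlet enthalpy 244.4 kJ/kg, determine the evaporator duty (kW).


dh = 244.4 - 81.2 = 163.2 kJ/kg
Q_evap = m_dot * dh = 0.89 * 163.2
Q_evap = 145.25 kW

145.25


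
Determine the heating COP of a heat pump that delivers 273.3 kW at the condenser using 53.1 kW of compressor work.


COP_hp = Q_cond / W
COP_hp = 273.3 / 53.1
COP_hp = 5.147

5.147


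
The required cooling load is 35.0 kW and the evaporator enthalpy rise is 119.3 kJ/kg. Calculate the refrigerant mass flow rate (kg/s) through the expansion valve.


m_dot = Q / dh
m_dot = 35.0 / 119.3
m_dot = 0.2934 kg/s

0.2934


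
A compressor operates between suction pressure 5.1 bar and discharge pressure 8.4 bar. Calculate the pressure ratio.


PR = P_high / P_low
PR = 8.4 / 5.1
PR = 1.647

1.647


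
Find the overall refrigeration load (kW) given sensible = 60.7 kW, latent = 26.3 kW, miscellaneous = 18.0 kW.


Q_total = Q_s + Q_l + Q_misc
Q_total = 60.7 + 26.3 + 18.0
Q_total = 105.0 kW

105.0


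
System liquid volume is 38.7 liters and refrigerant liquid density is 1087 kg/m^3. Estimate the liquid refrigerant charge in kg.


Charge = V * rho / 1000
Charge = 38.7 * 1087 / 1000
Charge = 42.07 kg

42.07


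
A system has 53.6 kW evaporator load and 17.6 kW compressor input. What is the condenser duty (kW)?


Q_cond = Q_evap + W
Q_cond = 53.6 + 17.6
Q_cond = 71.2 kW

71.2


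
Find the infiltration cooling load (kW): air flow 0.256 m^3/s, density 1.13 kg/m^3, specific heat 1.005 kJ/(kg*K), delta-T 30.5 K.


Q = V_dot * rho * cp * dT
Q = 0.256 * 1.13 * 1.005 * 30.5
Q = 8.867 kW

8.867


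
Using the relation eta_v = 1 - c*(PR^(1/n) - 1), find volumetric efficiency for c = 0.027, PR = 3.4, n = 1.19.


PR^(1/n) = 3.4^(1/1.19) = 2.79653938
eta_v = 1 - 0.027 * (2.79653938 - 1)
eta_v = 0.9515

0.9515


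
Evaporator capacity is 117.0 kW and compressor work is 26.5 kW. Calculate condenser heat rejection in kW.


Q_cond = Q_evap + W
Q_cond = 117.0 + 26.5
Q_cond = 143.5 kW

143.5


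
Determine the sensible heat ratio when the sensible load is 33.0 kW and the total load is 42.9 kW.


SHR = Q_sensible / Q_total
SHR = 33.0 / 42.9
SHR = 0.769

0.769


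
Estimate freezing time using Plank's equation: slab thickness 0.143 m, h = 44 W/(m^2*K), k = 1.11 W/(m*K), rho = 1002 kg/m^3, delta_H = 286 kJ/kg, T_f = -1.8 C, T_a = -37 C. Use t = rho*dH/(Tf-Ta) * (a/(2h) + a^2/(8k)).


dT = -1.8 - (-37) = 35.2 K
term1 = a/(2h) = 0.143/(2*44) = 0.001625
term2 = a^2/(8k) = 0.143^2/(8*1.11) = 0.002302815315
t = rho*dH*1000/dT * (term1 + term2)
t = 1002*286*1000/35.2 * (0.001625 + 0.002302815315)
t = 31977 s

31977


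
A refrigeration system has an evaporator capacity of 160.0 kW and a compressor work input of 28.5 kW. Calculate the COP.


COP = Q_evap / W
COP = 160.0 / 28.5
COP = 5.614

5.614


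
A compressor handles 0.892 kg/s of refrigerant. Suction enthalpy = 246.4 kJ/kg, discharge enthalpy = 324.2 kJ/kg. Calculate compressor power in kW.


dh = 324.2 - 246.4 = 77.8 kJ/kg
W = m_dot * dh = 0.892 * 77.8 = 69.4 kW

69.4


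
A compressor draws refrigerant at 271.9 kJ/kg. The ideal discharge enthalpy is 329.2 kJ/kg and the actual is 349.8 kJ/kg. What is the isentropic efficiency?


dh_ideal = 329.2 - 271.9 = 57.3 kJ/kg
dh_actual = 349.8 - 271.9 = 77.9 kJ/kg
eta_s = dh_ideal / dh_actual = 57.3 / 77.9
eta_s = 0.7356

0.7356


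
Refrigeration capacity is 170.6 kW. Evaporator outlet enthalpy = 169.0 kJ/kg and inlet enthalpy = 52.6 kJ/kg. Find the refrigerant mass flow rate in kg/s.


dh = 169.0 - 52.6 = 116.4 kJ/kg
m_dot = Q / dh = 170.6 / 116.4 = 1.4656 kg/s

1.4656


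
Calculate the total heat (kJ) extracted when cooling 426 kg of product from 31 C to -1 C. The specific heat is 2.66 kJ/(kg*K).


dT = 31 - (-1) = 32 K
Q = m * cp * dT = 426 * 2.66 * 32
Q = 36261 kJ

36261


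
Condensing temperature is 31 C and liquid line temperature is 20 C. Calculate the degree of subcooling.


Subcooling = T_cond - T_liquid
Subcooling = 31 - 20
Subcooling = 11 K

11


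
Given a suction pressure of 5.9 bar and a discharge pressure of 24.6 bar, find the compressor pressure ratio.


PR = P_high / P_low
PR = 24.6 / 5.9
PR = 4.169

4.169


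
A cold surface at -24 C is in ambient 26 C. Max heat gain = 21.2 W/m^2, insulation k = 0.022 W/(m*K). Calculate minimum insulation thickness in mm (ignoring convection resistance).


dT = 26 - (-24) = 50 K
thickness = k * dT / q_max * 1000
thickness = 0.022 * 50 / 21.2 * 1000
thickness = 51.9 mm

51.9


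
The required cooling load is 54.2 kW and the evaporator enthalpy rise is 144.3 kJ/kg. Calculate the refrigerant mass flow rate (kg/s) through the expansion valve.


m_dot = Q / dh
m_dot = 54.2 / 144.3
m_dot = 0.3756 kg/s

0.3756


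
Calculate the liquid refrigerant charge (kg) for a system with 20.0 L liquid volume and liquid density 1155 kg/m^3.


Charge = V * rho / 1000
Charge = 20.0 * 1155 / 1000
Charge = 23.1 kg

23.1


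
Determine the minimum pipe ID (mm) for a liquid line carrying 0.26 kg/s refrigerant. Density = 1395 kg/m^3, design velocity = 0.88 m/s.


A = m_dot / (rho * v) = 0.26 / (1395 * 0.88) = 0.0002117953731 m^2
d = sqrt(4*A/pi) * 1000
d = 16.4 mm

16.4


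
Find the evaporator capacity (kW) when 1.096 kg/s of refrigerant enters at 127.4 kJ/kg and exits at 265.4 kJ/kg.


dh = 265.4 - 127.4 = 138.0 kJ/kg
Q_evap = m_dot * dh = 1.096 * 138.0
Q_evap = 151.25 kW

151.25


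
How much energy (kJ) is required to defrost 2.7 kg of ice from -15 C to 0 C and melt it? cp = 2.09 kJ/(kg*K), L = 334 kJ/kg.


Sensible heat = cp * dT = 2.09 * 15 = 31.35 kJ/kg
Total per kg = 31.35 + 334 = 365.35 kJ/kg
Q = m * total = 2.7 * 365.35
Q = 986.4 kJ

986.4


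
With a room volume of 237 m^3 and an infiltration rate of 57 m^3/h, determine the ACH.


ACH = flow / volume
ACH = 57 / 237
ACH = 0.241

0.241


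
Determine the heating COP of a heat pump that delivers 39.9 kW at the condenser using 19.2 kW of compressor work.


COP_hp = Q_cond / W
COP_hp = 39.9 / 19.2
COP_hp = 2.078

2.078


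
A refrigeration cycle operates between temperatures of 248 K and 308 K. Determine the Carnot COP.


dT = 308 - 248 = 60 K
COP_carnot = T_cold / dT = 248 / 60
COP_carnot = 4.133

4.133


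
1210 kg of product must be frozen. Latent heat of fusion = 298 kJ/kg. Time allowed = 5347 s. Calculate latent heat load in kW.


Q_lat = m * h_fg / t
Q_lat = 1210 * 298 / 5347
Q_lat = 67.44 kW

67.44


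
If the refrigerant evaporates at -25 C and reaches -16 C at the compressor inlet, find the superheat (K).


Superheat = T_suction - T_evap
Superheat = -16 - (-25)
Superheat = 9 K

9


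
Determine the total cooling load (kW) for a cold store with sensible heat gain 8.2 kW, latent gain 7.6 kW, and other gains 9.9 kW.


Q_total = Q_s + Q_l + Q_misc
Q_total = 8.2 + 7.6 + 9.9
Q_total = 25.7 kW

25.7


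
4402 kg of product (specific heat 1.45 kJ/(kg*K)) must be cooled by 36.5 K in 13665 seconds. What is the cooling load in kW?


Q = m * cp * dT / t
Q = 4402 * 1.45 * 36.5 / 13665
Q = 17.049 kW

17.049


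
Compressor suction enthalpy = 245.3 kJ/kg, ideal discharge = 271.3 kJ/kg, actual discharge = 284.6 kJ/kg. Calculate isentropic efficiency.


dh_ideal = 271.3 - 245.3 = 26.0 kJ/kg
dh_actual = 284.6 - 245.3 = 39.3 kJ/kg
eta_s = dh_ideal / dh_actual = 26.0 / 39.3
eta_s = 0.6616

0.6616


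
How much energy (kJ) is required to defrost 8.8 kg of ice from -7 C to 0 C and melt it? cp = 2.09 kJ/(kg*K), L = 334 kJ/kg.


Sensible heat = cp * dT = 2.09 * 7 = 14.63 kJ/kg
Total per kg = 14.63 + 334 = 348.63 kJ/kg
Q = m * total = 8.8 * 348.63
Q = 3067.9 kJ

3067.9


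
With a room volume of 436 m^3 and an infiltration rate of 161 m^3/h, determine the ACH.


ACH = flow / volume
ACH = 161 / 436
ACH = 0.369

0.369


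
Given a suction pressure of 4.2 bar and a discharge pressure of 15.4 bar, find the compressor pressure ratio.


PR = P_high / P_low
PR = 15.4 / 4.2
PR = 3.667

3.667


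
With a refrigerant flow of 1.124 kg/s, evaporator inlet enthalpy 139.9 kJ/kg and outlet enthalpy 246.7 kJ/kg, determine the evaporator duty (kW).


dh = 246.7 - 139.9 = 106.8 kJ/kg
Q_evap = m_dot * dh = 1.124 * 106.8
Q_evap = 120.04 kW

120.04


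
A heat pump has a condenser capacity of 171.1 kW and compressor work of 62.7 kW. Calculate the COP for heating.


COP_hp = Q_cond / W
COP_hp = 171.1 / 62.7
COP_hp = 2.729

2.729


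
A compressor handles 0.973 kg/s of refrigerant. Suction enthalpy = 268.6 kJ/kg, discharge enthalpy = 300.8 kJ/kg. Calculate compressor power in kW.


dh = 300.8 - 268.6 = 32.2 kJ/kg
W = m_dot * dh = 0.973 * 32.2 = 31.33 kW

31.33


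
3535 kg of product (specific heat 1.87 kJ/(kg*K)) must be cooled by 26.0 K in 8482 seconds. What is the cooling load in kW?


Q = m * cp * dT / t
Q = 3535 * 1.87 * 26.0 / 8482
Q = 20.263 kW

20.263


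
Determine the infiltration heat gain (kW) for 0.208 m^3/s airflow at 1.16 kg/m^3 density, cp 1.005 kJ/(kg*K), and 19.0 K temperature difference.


Q = V_dot * rho * cp * dT
Q = 0.208 * 1.16 * 1.005 * 19.0
Q = 4.607 kW

4.607


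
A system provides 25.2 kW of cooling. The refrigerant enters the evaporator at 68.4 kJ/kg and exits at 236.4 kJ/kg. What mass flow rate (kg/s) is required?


dh = 236.4 - 68.4 = 168.0 kJ/kg
m_dot = Q / dh = 25.2 / 168.0 = 0.15 kg/s

0.15


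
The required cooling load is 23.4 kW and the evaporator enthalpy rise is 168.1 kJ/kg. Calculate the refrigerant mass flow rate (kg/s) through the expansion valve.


m_dot = Q / dh
m_dot = 23.4 / 168.1
m_dot = 0.1392 kg/s

0.1392


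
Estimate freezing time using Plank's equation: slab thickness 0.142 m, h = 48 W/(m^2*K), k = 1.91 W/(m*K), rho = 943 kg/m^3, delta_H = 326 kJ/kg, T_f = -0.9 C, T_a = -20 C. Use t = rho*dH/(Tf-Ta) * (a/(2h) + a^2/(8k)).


dT = -0.9 - (-20) = 19.1 K
term1 = a/(2h) = 0.142/(2*48) = 0.001479166667
term2 = a^2/(8k) = 0.142^2/(8*1.91) = 0.001319633508
t = rho*dH*1000/dT * (term1 + term2)
t = 943*326*1000/19.1 * (0.001479166667 + 0.001319633508)
t = 45047 s

45047


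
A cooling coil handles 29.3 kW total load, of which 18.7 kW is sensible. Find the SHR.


SHR = Q_sensible / Q_total
SHR = 18.7 / 29.3
SHR = 0.638

0.638


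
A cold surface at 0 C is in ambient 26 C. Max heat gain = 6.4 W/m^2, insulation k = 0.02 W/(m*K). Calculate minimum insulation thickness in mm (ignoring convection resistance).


dT = 26 - (0) = 26 K
thickness = k * dT / q_max * 1000
thickness = 0.02 * 26 / 6.4 * 1000
thickness = 81.3 mm

81.3


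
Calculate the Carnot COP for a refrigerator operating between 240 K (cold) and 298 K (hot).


dT = 298 - 240 = 58 K
COP_carnot = T_cold / dT = 240 / 58
COP_carnot = 4.138

4.138


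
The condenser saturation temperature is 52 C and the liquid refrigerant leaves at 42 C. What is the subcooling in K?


Subcooling = T_cond - T_liquid
Subcooling = 52 - 42
Subcooling = 10 K

10


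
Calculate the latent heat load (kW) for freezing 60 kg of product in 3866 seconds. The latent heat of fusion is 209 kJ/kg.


Q_lat = m * h_fg / t
Q_lat = 60 * 209 / 3866
Q_lat = 3.24 kW

3.24


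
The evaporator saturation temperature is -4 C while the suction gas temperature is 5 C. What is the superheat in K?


Superheat = T_suction - T_evap
Superheat = 5 - (-4)
Superheat = 9 K

9


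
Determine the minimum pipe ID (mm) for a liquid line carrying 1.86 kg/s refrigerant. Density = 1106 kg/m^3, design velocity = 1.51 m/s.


A = m_dot / (rho * v) = 1.86 / (1106 * 1.51) = 0.001113732441 m^2
d = sqrt(4*A/pi) * 1000
d = 37.7 mm

37.7


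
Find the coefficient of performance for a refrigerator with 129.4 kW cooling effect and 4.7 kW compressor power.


COP = Q_evap / W
COP = 129.4 / 4.7
COP = 27.532

27.532


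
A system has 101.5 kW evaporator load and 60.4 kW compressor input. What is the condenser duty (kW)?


Q_cond = Q_evap + W
Q_cond = 101.5 + 60.4
Q_cond = 161.9 kW

161.9


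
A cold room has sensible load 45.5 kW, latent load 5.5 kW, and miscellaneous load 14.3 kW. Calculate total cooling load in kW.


Q_total = Q_s + Q_l + Q_misc
Q_total = 45.5 + 5.5 + 14.3
Q_total = 65.3 kW

65.3


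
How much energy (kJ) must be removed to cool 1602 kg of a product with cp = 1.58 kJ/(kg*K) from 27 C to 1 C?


dT = 27 - (1) = 26 K
Q = m * cp * dT = 1602 * 1.58 * 26
Q = 65810 kJ

65810


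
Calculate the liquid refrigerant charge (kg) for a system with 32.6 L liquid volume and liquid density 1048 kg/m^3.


Charge = V * rho / 1000
Charge = 32.6 * 1048 / 1000
Charge = 34.16 kg

34.16


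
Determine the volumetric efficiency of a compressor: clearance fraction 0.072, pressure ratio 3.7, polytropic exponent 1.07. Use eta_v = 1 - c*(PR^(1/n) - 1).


PR^(1/n) = 3.7^(1/1.07) = 3.39648459
eta_v = 1 - 0.072 * (3.39648459 - 1)
eta_v = 0.8275

0.8275


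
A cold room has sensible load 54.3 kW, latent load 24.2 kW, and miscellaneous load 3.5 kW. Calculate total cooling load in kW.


Q_total = Q_s + Q_l + Q_misc
Q_total = 54.3 + 24.2 + 3.5
Q_total = 82.0 kW

82.0


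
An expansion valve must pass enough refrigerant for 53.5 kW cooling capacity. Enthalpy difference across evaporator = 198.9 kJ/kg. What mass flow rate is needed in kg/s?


m_dot = Q / dh
m_dot = 53.5 / 198.9
m_dot = 0.269 kg/s

0.269


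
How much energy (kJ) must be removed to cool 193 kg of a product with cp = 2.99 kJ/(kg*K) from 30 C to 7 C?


dT = 30 - (7) = 23 K
Q = m * cp * dT = 193 * 2.99 * 23
Q = 13273 kJ

13273


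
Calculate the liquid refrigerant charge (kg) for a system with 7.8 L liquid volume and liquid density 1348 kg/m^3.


Charge = V * rho / 1000
Charge = 7.8 * 1348 / 1000
Charge = 10.51 kg

10.51


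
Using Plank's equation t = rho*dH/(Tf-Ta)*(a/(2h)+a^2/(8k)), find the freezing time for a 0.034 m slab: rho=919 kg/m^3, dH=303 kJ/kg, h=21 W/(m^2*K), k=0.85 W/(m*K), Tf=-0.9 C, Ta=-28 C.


dT = -0.9 - (-28) = 27.1 K
term1 = a/(2h) = 0.034/(2*21) = 0.0008095238095
term2 = a^2/(8k) = 0.034^2/(8*0.85) = 0.00017
t = rho*dH*1000/dT * (term1 + term2)
t = 919*303*1000/27.1 * (0.0008095238095 + 0.00017)
t = 10065 s

10065


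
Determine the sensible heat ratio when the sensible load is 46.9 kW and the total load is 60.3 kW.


SHR = Q_sensible / Q_total
SHR = 46.9 / 60.3
SHR = 0.778

0.778


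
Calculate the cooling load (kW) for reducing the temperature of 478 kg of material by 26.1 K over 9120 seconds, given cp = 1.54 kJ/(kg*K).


Q = m * cp * dT / t
Q = 478 * 1.54 * 26.1 / 9120
Q = 2.107 kW

2.107


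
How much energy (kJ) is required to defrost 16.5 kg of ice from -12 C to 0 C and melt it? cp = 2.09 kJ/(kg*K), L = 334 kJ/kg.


Sensible heat = cp * dT = 2.09 * 12 = 25.08 kJ/kg
Total per kg = 25.08 + 334 = 359.08 kJ/kg
Q = m * total = 16.5 * 359.08
Q = 5924.8 kJ

5924.8


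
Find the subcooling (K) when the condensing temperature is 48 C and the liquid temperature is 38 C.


Subcooling = T_cond - T_liquid
Subcooling = 48 - 38
Subcooling = 10 K

10


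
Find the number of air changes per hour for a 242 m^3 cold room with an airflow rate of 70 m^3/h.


ACH = flow / volume
ACH = 70 / 242
ACH = 0.289

0.289


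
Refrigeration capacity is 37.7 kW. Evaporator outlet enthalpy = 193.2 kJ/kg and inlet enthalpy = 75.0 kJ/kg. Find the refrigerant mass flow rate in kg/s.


dh = 193.2 - 75.0 = 118.2 kJ/kg
m_dot = Q / dh = 37.7 / 118.2 = 0.319 kg/s

0.319


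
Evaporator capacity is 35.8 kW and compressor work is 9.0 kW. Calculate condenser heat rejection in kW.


Q_cond = Q_evap + W
Q_cond = 35.8 + 9.0
Q_cond = 44.8 kW

44.8


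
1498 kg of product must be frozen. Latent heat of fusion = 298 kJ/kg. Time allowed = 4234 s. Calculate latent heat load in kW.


Q_lat = m * h_fg / t
Q_lat = 1498 * 298 / 4234
Q_lat = 105.43 kW

105.43


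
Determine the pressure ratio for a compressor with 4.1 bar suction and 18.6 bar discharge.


PR = P_high / P_low
PR = 18.6 / 4.1
PR = 4.537

4.537


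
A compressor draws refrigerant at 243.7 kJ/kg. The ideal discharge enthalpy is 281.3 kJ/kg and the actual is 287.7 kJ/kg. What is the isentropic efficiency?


dh_ideal = 281.3 - 243.7 = 37.6 kJ/kg
dh_actual = 287.7 - 243.7 = 44.0 kJ/kg
eta_s = dh_ideal / dh_actual = 37.6 / 44.0
eta_s = 0.8545

0.8545


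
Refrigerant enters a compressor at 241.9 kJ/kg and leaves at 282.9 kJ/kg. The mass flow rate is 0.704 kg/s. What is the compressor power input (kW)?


dh = 282.9 - 241.9 = 41.0 kJ/kg
W = m_dot * dh = 0.704 * 41.0 = 28.86 kW

28.86


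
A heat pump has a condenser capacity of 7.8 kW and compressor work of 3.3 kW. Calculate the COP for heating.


COP_hp = Q_cond / W
COP_hp = 7.8 / 3.3
COP_hp = 2.364

2.364


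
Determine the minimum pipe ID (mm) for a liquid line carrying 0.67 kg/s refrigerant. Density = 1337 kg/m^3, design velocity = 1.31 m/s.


A = m_dot / (rho * v) = 0.67 / (1337 * 1.31) = 0.0003825358128 m^2
d = sqrt(4*A/pi) * 1000
d = 22.1 mm

22.1


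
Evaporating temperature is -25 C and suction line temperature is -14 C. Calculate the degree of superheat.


Superheat = T_suction - T_evap
Superheat = -14 - (-25)
Superheat = 11 K

11


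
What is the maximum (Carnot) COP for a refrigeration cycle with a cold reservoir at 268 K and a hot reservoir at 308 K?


dT = 308 - 268 = 40 K
COP_carnot = T_cold / dT = 268 / 40
COP_carnot = 6.7

6.7


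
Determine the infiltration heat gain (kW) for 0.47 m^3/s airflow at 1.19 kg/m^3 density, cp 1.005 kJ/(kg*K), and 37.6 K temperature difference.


Q = V_dot * rho * cp * dT
Q = 0.47 * 1.19 * 1.005 * 37.6
Q = 21.135 kW

21.135


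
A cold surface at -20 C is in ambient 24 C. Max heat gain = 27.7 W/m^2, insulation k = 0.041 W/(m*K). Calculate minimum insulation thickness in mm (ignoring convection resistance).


dT = 24 - (-20) = 44 K
thickness = k * dT / q_max * 1000
thickness = 0.041 * 44 / 27.7 * 1000
thickness = 65.1 mm

65.1


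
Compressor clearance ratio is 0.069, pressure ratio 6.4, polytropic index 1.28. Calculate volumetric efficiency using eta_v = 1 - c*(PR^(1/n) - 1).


PR^(1/n) = 6.4^(1/1.28) = 4.2641071
eta_v = 1 - 0.069 * (4.2641071 - 1)
eta_v = 0.7748

0.7748


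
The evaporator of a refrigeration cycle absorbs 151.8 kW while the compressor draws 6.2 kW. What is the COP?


COP = Q_evap / W
COP = 151.8 / 6.2
COP = 24.484

24.484


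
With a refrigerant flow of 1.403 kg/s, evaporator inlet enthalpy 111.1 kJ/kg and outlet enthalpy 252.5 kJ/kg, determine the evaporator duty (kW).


dh = 252.5 - 111.1 = 141.4 kJ/kg
Q_evap = m_dot * dh = 1.403 * 141.4
Q_evap = 198.38 kW

198.38


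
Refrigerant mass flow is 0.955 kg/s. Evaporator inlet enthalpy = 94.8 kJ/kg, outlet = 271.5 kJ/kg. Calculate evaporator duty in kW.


dh = 271.5 - 94.8 = 176.7 kJ/kg
Q_evap = m_dot * dh = 0.955 * 176.7
Q_evap = 168.75 kW

168.75


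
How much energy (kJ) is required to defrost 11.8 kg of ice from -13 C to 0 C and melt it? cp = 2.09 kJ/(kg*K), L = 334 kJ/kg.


Sensible heat = cp * dT = 2.09 * 13 = 27.17 kJ/kg
Total per kg = 27.17 + 334 = 361.17 kJ/kg
Q = m * total = 11.8 * 361.17
Q = 4261.8 kJ

4261.8


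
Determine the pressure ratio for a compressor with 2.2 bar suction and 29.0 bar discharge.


PR = P_high / P_low
PR = 29.0 / 2.2
PR = 13.182

13.182


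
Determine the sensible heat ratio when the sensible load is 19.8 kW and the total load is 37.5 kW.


SHR = Q_sensible / Q_total
SHR = 19.8 / 37.5
SHR = 0.528

0.528


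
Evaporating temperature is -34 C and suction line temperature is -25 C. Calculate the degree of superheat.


Superheat = T_suction - T_evap
Superheat = -25 - (-34)
Superheat = 9 K

9


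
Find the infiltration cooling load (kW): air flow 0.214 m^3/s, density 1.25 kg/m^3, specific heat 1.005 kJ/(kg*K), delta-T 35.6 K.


Q = V_dot * rho * cp * dT
Q = 0.214 * 1.25 * 1.005 * 35.6
Q = 9.571 kW

9.571


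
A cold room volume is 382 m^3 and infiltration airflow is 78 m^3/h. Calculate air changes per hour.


ACH = flow / volume
ACH = 78 / 382
ACH = 0.204

0.204


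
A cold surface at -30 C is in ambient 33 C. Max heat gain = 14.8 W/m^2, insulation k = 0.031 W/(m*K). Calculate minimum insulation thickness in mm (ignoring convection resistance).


dT = 33 - (-30) = 63 K
thickness = k * dT / q_max * 1000
thickness = 0.031 * 63 / 14.8 * 1000
thickness = 132.0 mm

132.0


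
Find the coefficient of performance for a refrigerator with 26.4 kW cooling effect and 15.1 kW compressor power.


COP = Q_evap / W
COP = 26.4 / 15.1
COP = 1.748

1.748


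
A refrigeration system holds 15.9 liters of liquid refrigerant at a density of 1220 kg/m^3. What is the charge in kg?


Charge = V * rho / 1000
Charge = 15.9 * 1220 / 1000
Charge = 19.4 kg

19.4


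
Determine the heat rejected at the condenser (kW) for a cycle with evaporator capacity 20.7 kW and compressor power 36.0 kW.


Q_cond = Q_evap + W
Q_cond = 20.7 + 36.0
Q_cond = 56.7 kW

56.7


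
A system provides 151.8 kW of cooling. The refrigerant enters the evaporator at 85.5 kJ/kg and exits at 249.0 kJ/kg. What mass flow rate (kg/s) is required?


dh = 249.0 - 85.5 = 163.5 kJ/kg
m_dot = Q / dh = 151.8 / 163.5 = 0.9284 kg/s

0.9284


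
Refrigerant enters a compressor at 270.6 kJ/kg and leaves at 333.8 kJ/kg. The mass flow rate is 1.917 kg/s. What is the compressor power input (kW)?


dh = 333.8 - 270.6 = 63.2 kJ/kg
W = m_dot * dh = 1.917 * 63.2 = 121.15 kW

121.15


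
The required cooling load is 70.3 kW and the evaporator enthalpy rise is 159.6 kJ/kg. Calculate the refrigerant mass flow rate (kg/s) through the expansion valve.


m_dot = Q / dh
m_dot = 70.3 / 159.6
m_dot = 0.4405 kg/s

0.4405


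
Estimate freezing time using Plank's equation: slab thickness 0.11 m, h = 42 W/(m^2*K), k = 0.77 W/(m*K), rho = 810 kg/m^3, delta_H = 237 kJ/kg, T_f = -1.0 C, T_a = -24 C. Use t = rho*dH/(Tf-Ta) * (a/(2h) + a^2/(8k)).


dT = -1.0 - (-24) = 23.0 K
term1 = a/(2h) = 0.11/(2*42) = 0.00130952381
term2 = a^2/(8k) = 0.11^2/(8*0.77) = 0.001964285714
t = rho*dH*1000/dT * (term1 + term2)
t = 810*237*1000/23.0 * (0.00130952381 + 0.001964285714)
t = 27325 s

27325


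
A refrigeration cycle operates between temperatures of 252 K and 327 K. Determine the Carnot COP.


dT = 327 - 252 = 75 K
COP_carnot = T_cold / dT = 252 / 75
COP_carnot = 3.36

3.36


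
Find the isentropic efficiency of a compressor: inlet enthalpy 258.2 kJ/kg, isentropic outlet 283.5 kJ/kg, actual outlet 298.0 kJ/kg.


dh_ideal = 283.5 - 258.2 = 25.3 kJ/kg
dh_actual = 298.0 - 258.2 = 39.8 kJ/kg
eta_s = dh_ideal / dh_actual = 25.3 / 39.8
eta_s = 0.6357

0.6357


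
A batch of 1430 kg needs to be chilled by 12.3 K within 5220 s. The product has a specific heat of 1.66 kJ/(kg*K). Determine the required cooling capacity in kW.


Q = m * cp * dT / t
Q = 1430 * 1.66 * 12.3 / 5220
Q = 5.593 kW

5.593


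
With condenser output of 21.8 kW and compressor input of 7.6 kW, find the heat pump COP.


COP_hp = Q_cond / W
COP_hp = 21.8 / 7.6
COP_hp = 2.868

2.868


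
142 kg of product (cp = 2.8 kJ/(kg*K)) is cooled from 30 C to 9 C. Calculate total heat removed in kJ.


dT = 30 - (9) = 21 K
Q = m * cp * dT = 142 * 2.8 * 21
Q = 8350 kJ

8350


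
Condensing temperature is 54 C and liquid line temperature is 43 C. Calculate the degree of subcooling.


Subcooling = T_cond - T_liquid
Subcooling = 54 - 43
Subcooling = 11 K

11


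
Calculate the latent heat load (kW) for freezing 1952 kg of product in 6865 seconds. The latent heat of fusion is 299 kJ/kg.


Q_lat = m * h_fg / t
Q_lat = 1952 * 299 / 6865
Q_lat = 85.02 kW

85.02


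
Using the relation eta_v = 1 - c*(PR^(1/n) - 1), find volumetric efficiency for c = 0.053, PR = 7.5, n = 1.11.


PR^(1/n) = 7.5^(1/1.11) = 6.14247617
eta_v = 1 - 0.053 * (6.14247617 - 1)
eta_v = 0.7274

0.7274


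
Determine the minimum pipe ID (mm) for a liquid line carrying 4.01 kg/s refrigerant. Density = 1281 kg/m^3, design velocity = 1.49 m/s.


A = m_dot / (rho * v) = 4.01 / (1281 * 1.49) = 0.002100917383 m^2
d = sqrt(4*A/pi) * 1000
d = 51.7 mm

51.7


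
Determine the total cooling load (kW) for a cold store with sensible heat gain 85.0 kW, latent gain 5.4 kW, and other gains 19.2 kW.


Q_total = Q_s + Q_l + Q_misc
Q_total = 85.0 + 5.4 + 19.2
Q_total = 109.6 kW

109.6


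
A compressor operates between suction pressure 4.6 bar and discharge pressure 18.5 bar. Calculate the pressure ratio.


PR = P_high / P_low
PR = 18.5 / 4.6
PR = 4.022

4.022


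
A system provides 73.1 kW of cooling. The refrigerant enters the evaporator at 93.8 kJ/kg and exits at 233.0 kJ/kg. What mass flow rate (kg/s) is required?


dh = 233.0 - 93.8 = 139.2 kJ/kg
m_dot = Q / dh = 73.1 / 139.2 = 0.5251 kg/s

0.5251


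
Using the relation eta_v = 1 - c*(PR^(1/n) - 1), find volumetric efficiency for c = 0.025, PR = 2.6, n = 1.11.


PR^(1/n) = 2.6^(1/1.11) = 2.36510193
eta_v = 1 - 0.025 * (2.36510193 - 1)
eta_v = 0.9659

0.9659


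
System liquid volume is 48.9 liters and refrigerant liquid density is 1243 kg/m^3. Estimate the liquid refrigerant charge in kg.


Charge = V * rho / 1000
Charge = 48.9 * 1243 / 1000
Charge = 60.78 kg

60.78


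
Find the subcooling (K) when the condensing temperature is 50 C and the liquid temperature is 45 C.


Subcooling = T_cond - T_liquid
Subcooling = 50 - 45
Subcooling = 5 K

5


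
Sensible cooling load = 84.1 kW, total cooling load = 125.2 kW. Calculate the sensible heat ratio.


SHR = Q_sensible / Q_total
SHR = 84.1 / 125.2
SHR = 0.672

0.672


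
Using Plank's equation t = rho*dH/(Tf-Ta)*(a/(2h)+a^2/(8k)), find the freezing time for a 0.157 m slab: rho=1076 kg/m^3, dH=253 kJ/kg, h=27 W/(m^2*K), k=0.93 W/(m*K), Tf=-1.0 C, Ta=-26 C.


dT = -1.0 - (-26) = 25.0 K
term1 = a/(2h) = 0.157/(2*27) = 0.002907407407
term2 = a^2/(8k) = 0.157^2/(8*0.93) = 0.003313037634
t = rho*dH*1000/dT * (term1 + term2)
t = 1076*253*1000/25.0 * (0.002907407407 + 0.003313037634)
t = 67735 s

67735


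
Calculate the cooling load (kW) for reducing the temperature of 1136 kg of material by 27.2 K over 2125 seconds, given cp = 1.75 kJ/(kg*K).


Q = m * cp * dT / t
Q = 1136 * 1.75 * 27.2 / 2125
Q = 25.446 kW

25.446


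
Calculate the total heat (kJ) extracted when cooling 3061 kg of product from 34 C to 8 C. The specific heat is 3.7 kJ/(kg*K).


dT = 34 - (8) = 26 K
Q = m * cp * dT = 3061 * 3.7 * 26
Q = 294468 kJ

294468


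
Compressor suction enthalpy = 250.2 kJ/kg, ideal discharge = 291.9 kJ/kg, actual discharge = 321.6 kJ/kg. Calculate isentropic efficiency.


dh_ideal = 291.9 - 250.2 = 41.7 kJ/kg
dh_actual = 321.6 - 250.2 = 71.4 kJ/kg
eta_s = dh_ideal / dh_actual = 41.7 / 71.4
eta_s = 0.584

0.584


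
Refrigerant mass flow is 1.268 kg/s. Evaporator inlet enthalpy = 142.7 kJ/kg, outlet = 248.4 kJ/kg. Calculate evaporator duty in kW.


dh = 248.4 - 142.7 = 105.7 kJ/kg
Q_evap = m_dot * dh = 1.268 * 105.7
Q_evap = 134.03 kW

134.03


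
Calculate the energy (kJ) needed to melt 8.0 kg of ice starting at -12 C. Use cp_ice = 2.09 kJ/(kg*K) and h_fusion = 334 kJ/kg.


Sensible heat = cp * dT = 2.09 * 12 = 25.08 kJ/kg
Total per kg = 25.08 + 334 = 359.08 kJ/kg
Q = m * total = 8.0 * 359.08
Q = 2872.6 kJ

2872.6


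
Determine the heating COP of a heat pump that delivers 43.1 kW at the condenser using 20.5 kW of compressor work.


COP_hp = Q_cond / W
COP_hp = 43.1 / 20.5
COP_hp = 2.102

2.102


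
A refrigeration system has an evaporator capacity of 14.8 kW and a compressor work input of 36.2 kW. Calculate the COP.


COP = Q_evap / W
COP = 14.8 / 36.2
COP = 0.409

0.409


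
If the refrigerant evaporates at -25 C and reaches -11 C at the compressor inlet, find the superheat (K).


Superheat = T_suction - T_evap
Superheat = -11 - (-25)
Superheat = 14 K

14
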